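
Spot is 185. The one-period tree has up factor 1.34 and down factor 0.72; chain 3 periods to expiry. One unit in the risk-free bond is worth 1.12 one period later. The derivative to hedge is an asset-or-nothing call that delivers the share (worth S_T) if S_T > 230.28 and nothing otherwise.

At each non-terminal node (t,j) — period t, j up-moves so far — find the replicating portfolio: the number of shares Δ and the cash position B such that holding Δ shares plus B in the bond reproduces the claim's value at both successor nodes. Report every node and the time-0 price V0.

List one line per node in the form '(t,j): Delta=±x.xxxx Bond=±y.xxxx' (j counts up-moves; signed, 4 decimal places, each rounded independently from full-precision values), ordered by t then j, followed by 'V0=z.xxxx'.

No-arbitrage ⇒ martingale measure with p* = (R−d)/(u−d) = 0.6452.
Terminal values V(3,·): V(3,0)=0.0000, V(3,1)=0.0000, V(3,2)=239.1739, V(3,3)=445.1292
  t=2,j=0: stock 95.9040 → up 128.5114 (V=0.0000), down 69.0509 (V=0.0000). Price 0.0000; hedge Δ=0.0000, bond B=0.0000.
  t=2,j=1: stock 178.4880 → up 239.1739 (V=239.1739), down 128.5114 (V=0.0000). Price 137.7730; hedge Δ=2.1613, bond B=-247.9914.
  t=2,j=2: stock 332.1860 → up 445.1292 (V=445.1292), down 239.1739 (V=239.1739). Price 332.1860; hedge Δ=1.0000, bond B=0.0000.
  t=1,j=0: stock 133.2000 → up 178.4880 (V=137.7730), down 95.9040 (V=0.0000). Price 79.3623; hedge Δ=1.6683, bond B=-142.8522.
  t=1,j=1: stock 247.9000 → up 332.1860 (V=332.1860), down 178.4880 (V=137.7730). Price 235.0007; hedge Δ=1.2649, bond B=-78.5687.
  t=0,j=0: stock 185.0000 → up 247.9000 (V=235.0007), down 133.2000 (V=79.3623). Price 160.5126; hedge Δ=1.3569, bond B=-90.5169.
The time-0 hedge costs 160.5126, which is the no-arbitrage price.

(0,0): Delta=1.3569 Bond=-90.5169
(1,0): Delta=1.6683 Bond=-142.8522
(1,1): Delta=1.2649 Bond=-78.5687
(2,0): Delta=0.0000 Bond=0.0000
(2,1): Delta=2.1613 Bond=-247.9914
(2,2): Delta=1.0000 Bond=0.0000
V0=160.5126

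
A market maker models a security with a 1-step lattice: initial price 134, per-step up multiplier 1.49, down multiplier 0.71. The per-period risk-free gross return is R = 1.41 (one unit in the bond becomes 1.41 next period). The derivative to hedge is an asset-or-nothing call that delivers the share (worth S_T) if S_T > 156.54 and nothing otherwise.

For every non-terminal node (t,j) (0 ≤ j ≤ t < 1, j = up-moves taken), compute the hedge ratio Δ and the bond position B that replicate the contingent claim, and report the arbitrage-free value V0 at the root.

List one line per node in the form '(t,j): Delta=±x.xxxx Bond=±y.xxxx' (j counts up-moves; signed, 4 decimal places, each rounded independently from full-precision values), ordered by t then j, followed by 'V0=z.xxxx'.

(0,0): Delta=1.9103 Bond=-128.8949
V0=127.0795

No-arbitrage ⇒ martingale measure with p* = (R−d)/(u−d) = 0.8974.
At expiry t=1: V(1,0)=0.0000, V(1,1)=199.6600
Node (0,0) S=134.0000: V=(p*·199.6600+(1−p*)·0.0000)/1.41=127.0795; Δ=(199.6600−0.0000)/(199.6600−95.1400)=1.9103; B=V−Δ·S=-128.8949
Self-financing check: at every node Δ·S+B equals the discounted successor values.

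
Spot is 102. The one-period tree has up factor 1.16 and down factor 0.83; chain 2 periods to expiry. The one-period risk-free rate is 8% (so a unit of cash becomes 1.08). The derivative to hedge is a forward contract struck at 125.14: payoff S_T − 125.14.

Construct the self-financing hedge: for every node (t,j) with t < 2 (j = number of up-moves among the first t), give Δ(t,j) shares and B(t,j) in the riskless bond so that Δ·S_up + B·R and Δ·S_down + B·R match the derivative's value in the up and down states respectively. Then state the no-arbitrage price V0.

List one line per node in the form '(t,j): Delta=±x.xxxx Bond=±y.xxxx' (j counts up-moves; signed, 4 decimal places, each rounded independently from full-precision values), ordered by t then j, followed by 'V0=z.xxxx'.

Risk-neutral probability p* = (R−d)/(u−d) = (1.08−0.83)/(1.16−0.83) = 0.7576.
Terminal payoffs: V(2,0)=-54.8722, V(2,1)=-26.9344, V(2,2)=12.1112
Node (1,0) S=84.6600: V=(p*·-26.9344+(1−p*)·-54.8722)/1.08=-31.2104; Δ=(-26.9344−-54.8722)/(98.2056−70.2678)=1.0000; B=V−Δ·S=-115.8704
Node (1,1) S=118.3200: V=(p*·12.1112+(1−p*)·-26.9344)/1.08=2.4496; Δ=(12.1112−-26.9344)/(137.2512−98.2056)=1.0000; B=V−Δ·S=-115.8704
Node (0,0) S=102.0000: V=(p*·2.4496+(1−p*)·-31.2104)/1.08=-5.2874; Δ=(2.4496−-31.2104)/(118.3200−84.6600)=1.0000; B=V−Δ·S=-107.2874
Self-financing check: at every node Δ·S+B equals the discounted successor values.

(0,0): Delta=1.0000 Bond=-107.2874
(1,0): Delta=1.0000 Bond=-115.8704
(1,1): Delta=1.0000 Bond=-115.8704
V0=-5.2874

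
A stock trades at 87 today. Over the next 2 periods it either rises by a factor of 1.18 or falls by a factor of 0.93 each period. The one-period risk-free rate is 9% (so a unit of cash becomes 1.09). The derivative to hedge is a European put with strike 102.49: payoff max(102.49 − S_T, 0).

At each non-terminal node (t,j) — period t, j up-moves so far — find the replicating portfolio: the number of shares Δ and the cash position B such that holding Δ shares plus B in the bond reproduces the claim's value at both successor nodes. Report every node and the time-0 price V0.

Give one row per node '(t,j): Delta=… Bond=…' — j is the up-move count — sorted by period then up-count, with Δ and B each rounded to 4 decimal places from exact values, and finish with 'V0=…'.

The replicating-portfolio and risk-neutral prices coincide; use p* = (1.09−0.93)/(1.18−0.93) = 0.6400 for the latter.
Terminal values V(2,·): V(2,0)=27.2437, V(2,1)=7.0162, V(2,2)=0.0000
(1,0): S=80.9100. Δ = (V_up−V_dn)/(S_up−S_dn) = (7.0162−27.2437)/(95.4738−75.2463) = -1.0000. V = [p*·7.0162 + (1−p*)·27.2437]/1.09 = 13.1175. B = V − Δ·S = 94.0275.
(1,1): S=102.6600. Δ = (V_up−V_dn)/(S_up−S_dn) = (0.0000−7.0162)/(121.1388−95.4738) = -0.2734. V = [p*·0.0000 + (1−p*)·7.0162]/1.09 = 2.3173. B = V − Δ·S = 30.3821.
(0,0): S=87.0000. Δ = (V_up−V_dn)/(S_up−S_dn) = (2.3173−13.1175)/(102.6600−80.9100) = -0.4966. V = [p*·2.3173 + (1−p*)·13.1175]/1.09 = 5.6930. B = V − Δ·S = 48.8940.
Self-financing check: at every node Δ·S+B equals the discounted successor values.

(0,0): Delta=-0.4966 Bond=48.8940
(1,0): Delta=-1.0000 Bond=94.0275
(1,1): Delta=-0.2734 Bond=30.3821
V0=5.6930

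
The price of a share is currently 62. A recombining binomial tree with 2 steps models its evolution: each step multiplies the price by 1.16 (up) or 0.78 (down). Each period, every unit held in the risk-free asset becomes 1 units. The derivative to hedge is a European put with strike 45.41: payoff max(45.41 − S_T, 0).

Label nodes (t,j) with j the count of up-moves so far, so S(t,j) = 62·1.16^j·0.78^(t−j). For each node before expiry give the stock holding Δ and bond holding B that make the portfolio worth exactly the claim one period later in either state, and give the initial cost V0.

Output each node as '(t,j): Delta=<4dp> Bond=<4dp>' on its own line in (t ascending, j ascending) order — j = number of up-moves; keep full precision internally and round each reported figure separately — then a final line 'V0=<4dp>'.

(0,0): Delta=-0.1374 Bond=9.8831
(1,0): Delta=-0.4184 Bond=23.4723
(1,1): Delta=0.0000 Bond=0.0000
V0=1.3632

The replicating-portfolio and risk-neutral prices coincide; use p* = (1−0.78)/(1.16−0.78) = 0.5789 for the latter.
Terminal payoffs: V(2,0)=7.6892, V(2,1)=0.0000, V(2,2)=0.0000
  t=1,j=0: stock 48.3600 → up 56.0976 (V=0.0000), down 37.7208 (V=7.6892). Price 3.2376; hedge Δ=-0.4184, bond B=23.4723.
  t=1,j=1: stock 71.9200 → up 83.4272 (V=0.0000), down 56.0976 (V=0.0000). Price 0.0000; hedge Δ=0.0000, bond B=0.0000.
  t=0,j=0: stock 62.0000 → up 71.9200 (V=0.0000), down 48.3600 (V=3.2376). Price 1.3632; hedge Δ=-0.1374, bond B=9.8831.
Self-financing check: at every node Δ·S+B equals the discounted successor values.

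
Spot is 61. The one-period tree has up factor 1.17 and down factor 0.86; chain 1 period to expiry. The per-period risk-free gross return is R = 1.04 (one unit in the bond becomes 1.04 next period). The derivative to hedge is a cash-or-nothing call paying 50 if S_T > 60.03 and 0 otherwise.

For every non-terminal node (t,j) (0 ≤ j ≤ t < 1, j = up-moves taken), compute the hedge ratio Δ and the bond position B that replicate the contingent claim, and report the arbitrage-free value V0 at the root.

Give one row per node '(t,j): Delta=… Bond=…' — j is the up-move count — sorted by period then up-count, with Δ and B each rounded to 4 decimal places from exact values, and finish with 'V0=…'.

Since d<R<u, set p* = (R−d)/(u−d) = 0.5806; price each node as the discounted p*-expectation of its children.
Terminal payoffs: V(1,0)=0.0000, V(1,1)=50.0000
(0,0): S=61.0000. Δ = (V_up−V_dn)/(S_up−S_dn) = (50.0000−0.0000)/(71.3700−52.4600) = 2.6441. V = [p*·50.0000 + (1−p*)·0.0000]/1.04 = 27.9156. B = V − Δ·S = -133.3747.
Check: Δ(0,0)·S0 + B(0,0) = 27.9156 = V0.

(0,0): Delta=2.6441 Bond=-133.3747
V0=27.9156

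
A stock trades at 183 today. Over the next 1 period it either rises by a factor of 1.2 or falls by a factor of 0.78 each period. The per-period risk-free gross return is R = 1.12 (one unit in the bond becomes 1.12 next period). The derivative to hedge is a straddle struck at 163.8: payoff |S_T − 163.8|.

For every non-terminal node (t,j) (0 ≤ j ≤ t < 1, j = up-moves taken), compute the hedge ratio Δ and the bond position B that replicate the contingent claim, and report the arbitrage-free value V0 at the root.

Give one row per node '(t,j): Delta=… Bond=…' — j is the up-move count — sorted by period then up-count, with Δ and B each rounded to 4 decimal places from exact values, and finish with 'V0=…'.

(0,0): Delta=0.4520 Bond=-38.8010
V0=43.9133

Risk-neutral probability p* = (R−d)/(u−d) = (1.12−0.78)/(1.2−0.78) = 0.8095.
Terminal payoffs: V(1,0)=21.0600, V(1,1)=55.8000
  t=0,j=0: stock 183.0000 → up 219.6000 (V=55.8000), down 142.7400 (V=21.0600). Price 43.9133; hedge Δ=0.4520, bond B=-38.8010.
Self-financing check: at every node Δ·S+B equals the discounted successor values.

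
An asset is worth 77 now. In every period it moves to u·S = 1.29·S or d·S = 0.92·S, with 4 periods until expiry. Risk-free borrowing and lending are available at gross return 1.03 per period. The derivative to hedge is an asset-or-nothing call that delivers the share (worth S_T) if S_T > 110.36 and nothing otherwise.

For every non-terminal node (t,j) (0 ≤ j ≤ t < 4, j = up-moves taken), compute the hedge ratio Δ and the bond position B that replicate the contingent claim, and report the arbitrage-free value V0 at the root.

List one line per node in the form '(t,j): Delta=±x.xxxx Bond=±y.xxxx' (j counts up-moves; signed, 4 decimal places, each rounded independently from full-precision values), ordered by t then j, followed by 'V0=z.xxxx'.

(0,0): Delta=0.9618 Bond=-62.5979
(1,0): Delta=0.4834 Bond=-30.5847
(1,1): Delta=1.7682 Bond=-144.5822
(2,0): Delta=0.0000 Bond=0.0000
(2,1): Delta=1.2982 Bond=-105.9620
(2,2): Delta=2.5607 Bond=-250.4557
(3,0): Delta=0.0000 Bond=0.0000
(3,1): Delta=0.0000 Bond=0.0000
(3,2): Delta=3.4865 Bond=-367.1103
(3,3): Delta=1.0000 Bond=0.0000
V0=11.4594

Risk-neutral probability p* = (R−d)/(u−d) = (1.03−0.92)/(1.29−0.92) = 0.2973.
At expiry t=4: V(4,0)=0.0000, V(4,1)=0.0000, V(4,2)=0.0000, V(4,3)=152.0714, V(4,4)=213.2306
Node (3,0) S=59.9590: V=(p*·0.0000+(1−p*)·0.0000)/1.03=0.0000; Δ=(0.0000−0.0000)/(77.3471−55.1623)=0.0000; B=V−Δ·S=0.0000
Node (3,1) S=84.0729: V=(p*·0.0000+(1−p*)·0.0000)/1.03=0.0000; Δ=(0.0000−0.0000)/(108.4541−77.3471)=0.0000; B=V−Δ·S=0.0000
Node (3,2) S=117.8848: V=(p*·152.0714+(1−p*)·0.0000)/1.03=43.8936; Δ=(152.0714−0.0000)/(152.0714−108.4541)=3.4865; B=V−Δ·S=-367.1103
Node (3,3) S=165.2951: V=(p*·213.2306+(1−p*)·152.0714)/1.03=165.2951; Δ=(213.2306−152.0714)/(213.2306−152.0714)=1.0000; B=V−Δ·S=0.0000
Node (2,0) S=65.1728: V=(p*·0.0000+(1−p*)·0.0000)/1.03=0.0000; Δ=(0.0000−0.0000)/(84.0729−59.9590)=0.0000; B=V−Δ·S=0.0000
Node (2,1) S=91.3836: V=(p*·43.8936+(1−p*)·0.0000)/1.03=12.6694; Δ=(43.8936−0.0000)/(117.8848−84.0729)=1.2982; B=V−Δ·S=-105.9620
Node (2,2) S=128.1357: V=(p*·165.2951+(1−p*)·43.8936)/1.03=77.6563; Δ=(165.2951−43.8936)/(165.2951−117.8848)=2.5607; B=V−Δ·S=-250.4557
Node (1,0) S=70.8400: V=(p*·12.6694+(1−p*)·0.0000)/1.03=3.6569; Δ=(12.6694−0.0000)/(91.3836−65.1728)=0.4834; B=V−Δ·S=-30.5847
Node (1,1) S=99.3300: V=(p*·77.6563+(1−p*)·12.6694)/1.03=31.0581; Δ=(77.6563−12.6694)/(128.1357−91.3836)=1.7682; B=V−Δ·S=-144.5822
Node (0,0) S=77.0000: V=(p*·31.0581+(1−p*)·3.6569)/1.03=11.4594; Δ=(31.0581−3.6569)/(99.3300−70.8400)=0.9618; B=V−Δ·S=-62.5979
Check: Δ(0,0)·S0 + B(0,0) = 11.4594 = V0.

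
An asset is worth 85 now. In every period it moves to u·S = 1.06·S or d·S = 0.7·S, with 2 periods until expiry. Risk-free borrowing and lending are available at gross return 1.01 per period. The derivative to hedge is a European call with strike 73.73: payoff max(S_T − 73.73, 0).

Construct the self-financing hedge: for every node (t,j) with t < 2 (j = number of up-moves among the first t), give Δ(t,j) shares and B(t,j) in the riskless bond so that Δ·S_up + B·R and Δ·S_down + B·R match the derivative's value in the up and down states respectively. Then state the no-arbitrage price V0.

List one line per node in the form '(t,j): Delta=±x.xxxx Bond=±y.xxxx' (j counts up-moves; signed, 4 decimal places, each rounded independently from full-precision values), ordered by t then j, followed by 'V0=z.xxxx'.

No-arbitrage ⇒ martingale measure with p* = (R−d)/(u−d) = 0.8611.
Terminal values V(2,·): V(2,0)=0.0000, V(2,1)=0.0000, V(2,2)=21.7760
  t=1,j=0: stock 59.5000 → up 63.0700 (V=0.0000), down 41.6500 (V=0.0000). Price 0.0000; hedge Δ=0.0000, bond B=0.0000.
  t=1,j=1: stock 90.1000 → up 95.5060 (V=21.7760), down 63.0700 (V=0.0000). Price 18.5659; hedge Δ=0.6714, bond B=-41.9230.
  t=0,j=0: stock 85.0000 → up 90.1000 (V=18.5659), down 59.5000 (V=0.0000). Price 15.8290; hedge Δ=0.6067, bond B=-35.7429.
Self-financing check: at every node Δ·S+B equals the discounted successor values.

(0,0): Delta=0.6067 Bond=-35.7429
(1,0): Delta=0.0000 Bond=0.0000
(1,1): Delta=0.6714 Bond=-41.9230
V0=15.8290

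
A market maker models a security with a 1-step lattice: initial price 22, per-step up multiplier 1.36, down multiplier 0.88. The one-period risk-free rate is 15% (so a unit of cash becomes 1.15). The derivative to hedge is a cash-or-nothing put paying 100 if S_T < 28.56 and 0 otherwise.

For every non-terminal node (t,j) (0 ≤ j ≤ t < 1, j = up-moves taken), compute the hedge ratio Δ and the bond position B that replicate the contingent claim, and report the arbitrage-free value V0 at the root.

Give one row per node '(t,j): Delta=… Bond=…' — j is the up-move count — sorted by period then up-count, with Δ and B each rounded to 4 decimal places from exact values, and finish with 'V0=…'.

(0,0): Delta=-9.4697 Bond=246.3768
V0=38.0435

Risk-neutral probability p* = (R−d)/(u−d) = (1.15−0.88)/(1.36−0.88) = 0.5625.
Terminal values V(1,·): V(1,0)=100.0000, V(1,1)=0.0000
(0,0): S=22.0000. Δ = (V_up−V_dn)/(S_up−S_dn) = (0.0000−100.0000)/(29.9200−19.3600) = -9.4697. V = [p*·0.0000 + (1−p*)·100.0000]/1.15 = 38.0435. B = V − Δ·S = 246.3768.
Self-financing check: at every node Δ·S+B equals the discounted successor values.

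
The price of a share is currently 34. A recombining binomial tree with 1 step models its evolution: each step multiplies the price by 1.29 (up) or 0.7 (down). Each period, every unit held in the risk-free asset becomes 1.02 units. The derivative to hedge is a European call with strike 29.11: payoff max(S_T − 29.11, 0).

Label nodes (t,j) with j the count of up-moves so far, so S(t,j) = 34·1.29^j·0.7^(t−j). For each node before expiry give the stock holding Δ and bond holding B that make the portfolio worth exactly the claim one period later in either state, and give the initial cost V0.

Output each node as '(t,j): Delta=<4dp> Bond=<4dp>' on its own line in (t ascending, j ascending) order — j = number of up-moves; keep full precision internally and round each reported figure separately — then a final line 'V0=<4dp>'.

Risk-neutral probability p* = (R−d)/(u−d) = (1.02−0.7)/(1.29−0.7) = 0.5424.
Payoff layer (t=1): V(1,0)=0.0000, V(1,1)=14.7500
  t=0,j=0: stock 34.0000 → up 43.8600 (V=14.7500), down 23.8000 (V=0.0000). Price 7.8431; hedge Δ=0.7353, bond B=-17.1569.
Root portfolio cost Δ·34+B reproduces V0=7.8431.

(0,0): Delta=0.7353 Bond=-17.1569
V0=7.8431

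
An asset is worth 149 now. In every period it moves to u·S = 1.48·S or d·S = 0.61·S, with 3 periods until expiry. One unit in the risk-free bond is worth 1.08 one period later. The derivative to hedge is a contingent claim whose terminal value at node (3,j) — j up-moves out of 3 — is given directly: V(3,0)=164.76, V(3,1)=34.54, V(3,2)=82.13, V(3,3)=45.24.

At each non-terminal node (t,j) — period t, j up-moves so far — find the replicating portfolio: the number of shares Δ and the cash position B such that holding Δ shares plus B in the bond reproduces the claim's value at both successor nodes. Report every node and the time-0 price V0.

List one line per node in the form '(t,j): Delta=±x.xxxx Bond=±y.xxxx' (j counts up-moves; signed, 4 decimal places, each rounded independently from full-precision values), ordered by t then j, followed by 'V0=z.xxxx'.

(0,0): Delta=-0.0969 Bond=68.4518
(1,0): Delta=-0.4000 Bond=101.4778
(1,1): Delta=0.0094 Bond=50.4813
(2,0): Delta=-2.6997 Bond=237.0960
(2,1): Delta=0.4066 Bond=1.0855
(2,2): Delta=-0.1299 Bond=99.9957
V0=54.0127

No-arbitrage ⇒ martingale measure with p* = (R−d)/(u−d) = 0.5402.
At expiry t=3: V(3,0)=164.7600, V(3,1)=34.5400, V(3,2)=82.1300, V(3,3)=45.2400
(2,0): S=55.4429. Δ = (V_up−V_dn)/(S_up−S_dn) = (34.5400−164.7600)/(82.0555−33.8202) = -2.6997. V = [p*·34.5400 + (1−p*)·164.7600]/1.08 = 87.4178. B = V − Δ·S = 237.0960.
(2,1): S=134.5172. Δ = (V_up−V_dn)/(S_up−S_dn) = (82.1300−34.5400)/(199.0855−82.0555) = 0.4066. V = [p*·82.1300 + (1−p*)·34.5400]/1.08 = 55.7866. B = V − Δ·S = 1.0855.
(2,2): S=326.3696. Δ = (V_up−V_dn)/(S_up−S_dn) = (45.2400−82.1300)/(483.0270−199.0855) = -0.1299. V = [p*·45.2400 + (1−p*)·82.1300]/1.08 = 57.5934. B = V − Δ·S = 99.9957.
(1,0): S=90.8900. Δ = (V_up−V_dn)/(S_up−S_dn) = (55.7866−87.4178)/(134.5172−55.4429) = -0.4000. V = [p*·55.7866 + (1−p*)·87.4178]/1.08 = 65.1201. B = V − Δ·S = 101.4778.
(1,1): S=220.5200. Δ = (V_up−V_dn)/(S_up−S_dn) = (57.5934−55.7866)/(326.3696−134.5172) = 0.0094. V = [p*·57.5934 + (1−p*)·55.7866]/1.08 = 52.5581. B = V − Δ·S = 50.4813.
(0,0): S=149.0000. Δ = (V_up−V_dn)/(S_up−S_dn) = (52.5581−65.1201)/(220.5200−90.8900) = -0.0969. V = [p*·52.5581 + (1−p*)·65.1201]/1.08 = 54.0127. B = V − Δ·S = 68.4518.
Root portfolio cost Δ·149+B reproduces V0=54.0127.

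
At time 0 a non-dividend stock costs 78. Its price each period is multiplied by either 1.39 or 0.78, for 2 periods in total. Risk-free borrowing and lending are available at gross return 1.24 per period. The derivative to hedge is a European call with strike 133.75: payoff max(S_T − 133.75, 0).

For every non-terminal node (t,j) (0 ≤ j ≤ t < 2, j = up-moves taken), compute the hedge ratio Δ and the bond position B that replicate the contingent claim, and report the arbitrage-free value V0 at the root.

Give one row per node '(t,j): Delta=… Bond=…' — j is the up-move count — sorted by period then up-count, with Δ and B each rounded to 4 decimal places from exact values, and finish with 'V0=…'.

(0,0): Delta=0.2167 Bond=-10.6320
(1,0): Delta=0.0000 Bond=0.0000
(1,1): Delta=0.2563 Bond=-17.4828
V0=6.2702

Since d<R<u, set p* = (R−d)/(u−d) = 0.7541; price each node as the discounted p*-expectation of its children.
Terminal values V(2,·): V(2,0)=0.0000, V(2,1)=0.0000, V(2,2)=16.9538
(1,0): S=60.8400. Δ = (V_up−V_dn)/(S_up−S_dn) = (0.0000−0.0000)/(84.5676−47.4552) = 0.0000. V = [p*·0.0000 + (1−p*)·0.0000]/1.24 = 0.0000. B = V − Δ·S = 0.0000.
(1,1): S=108.4200. Δ = (V_up−V_dn)/(S_up−S_dn) = (16.9538−0.0000)/(150.7038−84.5676) = 0.2563. V = [p*·16.9538 + (1−p*)·0.0000]/1.24 = 10.3103. B = V − Δ·S = -17.4828.
(0,0): S=78.0000. Δ = (V_up−V_dn)/(S_up−S_dn) = (10.3103−0.0000)/(108.4200−60.8400) = 0.2167. V = [p*·10.3103 + (1−p*)·0.0000]/1.24 = 6.2702. B = V − Δ·S = -10.6320.
Root portfolio cost Δ·78+B reproduces V0=6.2702.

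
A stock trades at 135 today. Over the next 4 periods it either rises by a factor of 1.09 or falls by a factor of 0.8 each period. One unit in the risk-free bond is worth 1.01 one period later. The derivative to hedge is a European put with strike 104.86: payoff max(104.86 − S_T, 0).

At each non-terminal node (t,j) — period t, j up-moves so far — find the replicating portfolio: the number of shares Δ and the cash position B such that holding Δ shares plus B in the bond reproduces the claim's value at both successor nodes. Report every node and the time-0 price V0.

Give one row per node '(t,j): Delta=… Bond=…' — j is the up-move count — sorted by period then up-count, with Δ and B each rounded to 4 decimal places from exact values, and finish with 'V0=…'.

Under the risk-neutral measure, an up-move has probability p* = (R−d)/(u−d) = 0.7241 and values discount at R = 1.01.
Terminal values V(4,·): V(4,0)=49.5640, V(4,1)=29.5192, V(4,2)=2.2082, V(4,3)=0.0000, V(4,4)=0.0000
  t=3,j=0: stock 69.1200 → up 75.3408 (V=29.5192), down 55.2960 (V=49.5640). Price 34.7018; hedge Δ=-1.0000, bond B=103.8218.
  t=3,j=1: stock 94.1760 → up 102.6518 (V=2.2082), down 75.3408 (V=29.5192). Price 9.6458; hedge Δ=-1.0000, bond B=103.8218.
  t=3,j=2: stock 128.3148 → up 139.8631 (V=0.0000), down 102.6518 (V=2.2082). Price 0.6031; hedge Δ=-0.0593, bond B=8.2175.
  t=3,j=3: stock 174.8289 → up 190.5635 (V=0.0000), down 139.8631 (V=0.0000). Price 0.0000; hedge Δ=0.0000, bond B=0.0000.
  t=2,j=0: stock 86.4000 → up 94.1760 (V=9.6458), down 69.1200 (V=34.7018). Price 16.3938; hedge Δ=-1.0000, bond B=102.7938.
  t=2,j=1: stock 117.7200 → up 128.3148 (V=0.6031), down 94.1760 (V=9.6458). Price 3.0670; hedge Δ=-0.2649, bond B=34.2486.
  t=2,j=2: stock 160.3935 → up 174.8289 (V=0.0000), down 128.3148 (V=0.6031). Price 0.1647; hedge Δ=-0.0130, bond B=2.2444.
  t=1,j=0: stock 108.0000 → up 117.7200 (V=3.0670), down 86.4000 (V=16.3938). Price 6.6766; hedge Δ=-0.4255, bond B=52.6313.
  t=1,j=1: stock 147.1500 → up 160.3935 (V=0.1647), down 117.7200 (V=3.0670). Price 0.9558; hedge Δ=-0.0680, bond B=10.9635.
  t=0,j=0: stock 135.0000 → up 147.1500 (V=0.9558), down 108.0000 (V=6.6766). Price 2.5089; hedge Δ=-0.1461, bond B=22.2357.
Each (Δ,B) replicates both successor values, so the strategy is self-financing and V0 is arbitrage-free.

(0,0): Delta=-0.1461 Bond=22.2357
(1,0): Delta=-0.4255 Bond=52.6313
(1,1): Delta=-0.0680 Bond=10.9635
(2,0): Delta=-1.0000 Bond=102.7938
(2,1): Delta=-0.2649 Bond=34.2486
(2,2): Delta=-0.0130 Bond=2.2444
(3,0): Delta=-1.0000 Bond=103.8218
(3,1): Delta=-1.0000 Bond=103.8218
(3,2): Delta=-0.0593 Bond=8.2175
(3,3): Delta=0.0000 Bond=0.0000
V0=2.5089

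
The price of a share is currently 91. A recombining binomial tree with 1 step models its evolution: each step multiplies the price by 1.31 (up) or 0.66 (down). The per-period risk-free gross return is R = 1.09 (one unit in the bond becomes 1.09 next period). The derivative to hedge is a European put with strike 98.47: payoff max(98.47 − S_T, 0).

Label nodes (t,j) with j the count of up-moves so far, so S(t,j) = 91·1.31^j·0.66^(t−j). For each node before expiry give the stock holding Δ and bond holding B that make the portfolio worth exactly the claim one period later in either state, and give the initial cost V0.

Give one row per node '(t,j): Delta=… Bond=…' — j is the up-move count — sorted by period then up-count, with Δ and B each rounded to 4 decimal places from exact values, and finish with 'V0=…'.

No-arbitrage ⇒ martingale measure with p* = (R−d)/(u−d) = 0.6615.
Terminal values V(1,·): V(1,0)=38.4100, V(1,1)=0.0000
  t=0,j=0: stock 91.0000 → up 119.2100 (V=0.0000), down 60.0600 (V=38.4100). Price 11.9269; hedge Δ=-0.6494, bond B=71.0192.
Check: Δ(0,0)·S0 + B(0,0) = 11.9269 = V0.

(0,0): Delta=-0.6494 Bond=71.0192
V0=11.9269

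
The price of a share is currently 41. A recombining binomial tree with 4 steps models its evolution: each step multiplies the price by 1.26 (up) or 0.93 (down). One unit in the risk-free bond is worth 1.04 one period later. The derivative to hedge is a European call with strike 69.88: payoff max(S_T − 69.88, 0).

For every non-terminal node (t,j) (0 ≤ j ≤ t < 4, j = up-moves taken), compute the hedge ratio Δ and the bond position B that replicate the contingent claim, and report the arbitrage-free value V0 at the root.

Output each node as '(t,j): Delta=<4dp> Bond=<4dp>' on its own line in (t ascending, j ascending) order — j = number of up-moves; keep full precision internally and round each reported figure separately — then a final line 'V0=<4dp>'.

(0,0): Delta=0.1592 Bond=-5.6355
(1,0): Delta=0.0522 Bond=-1.7800
(1,1): Delta=0.3172 Bond=-14.0226
(2,0): Delta=0.0000 Bond=0.0000
(2,1): Delta=0.1293 Bond=-5.5536
(2,2): Delta=0.5947 Bond=-32.6432
(3,0): Delta=0.0000 Bond=0.0000
(3,1): Delta=0.0000 Bond=0.0000
(3,2): Delta=0.3201 Bond=-17.3273
(3,3): Delta=1.0000 Bond=-67.1923
V0=0.8929

The replicating-portfolio and risk-neutral prices coincide; use p* = (1.04−0.93)/(1.26−0.93) = 0.3333 for the latter.
Terminal values V(4,·): V(4,0)=0.0000, V(4,1)=0.0000, V(4,2)=0.0000, V(4,3)=6.3943, V(4,4)=33.4594
(3,0): S=32.9786. Δ = (V_up−V_dn)/(S_up−S_dn) = (0.0000−0.0000)/(41.5531−30.6701) = 0.0000. V = [p*·0.0000 + (1−p*)·0.0000]/1.04 = 0.0000. B = V − Δ·S = 0.0000.
(3,1): S=44.6807. Δ = (V_up−V_dn)/(S_up−S_dn) = (0.0000−0.0000)/(56.2977−41.5531) = 0.0000. V = [p*·0.0000 + (1−p*)·0.0000]/1.04 = 0.0000. B = V − Δ·S = 0.0000.
(3,2): S=60.5352. Δ = (V_up−V_dn)/(S_up−S_dn) = (6.3943−0.0000)/(76.2743−56.2977) = 0.3201. V = [p*·6.3943 + (1−p*)·0.0000]/1.04 = 2.0495. B = V − Δ·S = -17.3273.
(3,3): S=82.0154. Δ = (V_up−V_dn)/(S_up−S_dn) = (33.4594−6.3943)/(103.3394−76.2743) = 1.0000. V = [p*·33.4594 + (1−p*)·6.3943]/1.04 = 14.8231. B = V − Δ·S = -67.1923.
(2,0): S=35.4609. Δ = (V_up−V_dn)/(S_up−S_dn) = (0.0000−0.0000)/(44.6807−32.9786) = 0.0000. V = [p*·0.0000 + (1−p*)·0.0000]/1.04 = 0.0000. B = V − Δ·S = 0.0000.
(2,1): S=48.0438. Δ = (V_up−V_dn)/(S_up−S_dn) = (2.0495−0.0000)/(60.5352−44.6807) = 0.1293. V = [p*·2.0495 + (1−p*)·0.0000]/1.04 = 0.6569. B = V − Δ·S = -5.5536.
(2,2): S=65.0916. Δ = (V_up−V_dn)/(S_up−S_dn) = (14.8231−2.0495)/(82.0154−60.5352) = 0.5947. V = [p*·14.8231 + (1−p*)·2.0495]/1.04 = 6.0648. B = V − Δ·S = -32.6432.
(1,0): S=38.1300. Δ = (V_up−V_dn)/(S_up−S_dn) = (0.6569−0.0000)/(48.0438−35.4609) = 0.0522. V = [p*·0.6569 + (1−p*)·0.0000]/1.04 = 0.2105. B = V − Δ·S = -1.7800.
(1,1): S=51.6600. Δ = (V_up−V_dn)/(S_up−S_dn) = (6.0648−0.6569)/(65.0916−48.0438) = 0.3172. V = [p*·6.0648 + (1−p*)·0.6569]/1.04 = 2.3649. B = V − Δ·S = -14.0226.
(0,0): S=41.0000. Δ = (V_up−V_dn)/(S_up−S_dn) = (2.3649−0.2105)/(51.6600−38.1300) = 0.1592. V = [p*·2.3649 + (1−p*)·0.2105]/1.04 = 0.8929. B = V − Δ·S = -5.6355.
The time-0 hedge costs 0.8929, which is the no-arbitrage price.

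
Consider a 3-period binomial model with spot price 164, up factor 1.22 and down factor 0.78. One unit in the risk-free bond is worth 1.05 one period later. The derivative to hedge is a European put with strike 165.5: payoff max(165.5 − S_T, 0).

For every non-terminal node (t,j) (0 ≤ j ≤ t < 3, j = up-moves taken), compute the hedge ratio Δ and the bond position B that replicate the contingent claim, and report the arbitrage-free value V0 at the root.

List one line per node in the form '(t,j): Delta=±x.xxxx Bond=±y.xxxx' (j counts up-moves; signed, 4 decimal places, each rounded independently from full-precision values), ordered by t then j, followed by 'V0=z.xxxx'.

No-arbitrage ⇒ martingale measure with p* = (R−d)/(u−d) = 0.6136.
At expiry t=3: V(3,0)=87.6735, V(3,1)=43.7713, V(3,2)=0.0000, V(3,3)=0.0000
  t=2,j=0: stock 99.7776 → up 121.7287 (V=43.7713), down 77.8265 (V=87.6735). Price 57.8414; hedge Δ=-1.0000, bond B=157.6190.
  t=2,j=1: stock 156.0624 → up 190.3961 (V=0.0000), down 121.7287 (V=43.7713). Price 16.1063; hedge Δ=-0.6374, bond B=115.5866.
  t=2,j=2: stock 244.0976 → up 297.7991 (V=0.0000), down 190.3961 (V=0.0000). Price 0.0000; hedge Δ=0.0000, bond B=0.0000.
  t=1,j=0: stock 127.9200 → up 156.0624 (V=16.1063), down 99.7776 (V=57.8414). Price 30.6964; hedge Δ=-0.7415, bond B=125.5490.
  t=1,j=1: stock 200.0800 → up 244.0976 (V=0.0000), down 156.0624 (V=16.1063). Price 5.9266; hedge Δ=-0.1830, bond B=42.5319.
  t=0,j=0: stock 164.0000 → up 200.0800 (V=5.9266), down 127.9200 (V=30.6964). Price 14.7588; hedge Δ=-0.3433, bond B=71.0540.
Self-financing check: at every node Δ·S+B equals the discounted successor values.

(0,0): Delta=-0.3433 Bond=71.0540
(1,0): Delta=-0.7415 Bond=125.5490
(1,1): Delta=-0.1830 Bond=42.5319
(2,0): Delta=-1.0000 Bond=157.6190
(2,1): Delta=-0.6374 Bond=115.5866
(2,2): Delta=0.0000 Bond=0.0000
V0=14.7588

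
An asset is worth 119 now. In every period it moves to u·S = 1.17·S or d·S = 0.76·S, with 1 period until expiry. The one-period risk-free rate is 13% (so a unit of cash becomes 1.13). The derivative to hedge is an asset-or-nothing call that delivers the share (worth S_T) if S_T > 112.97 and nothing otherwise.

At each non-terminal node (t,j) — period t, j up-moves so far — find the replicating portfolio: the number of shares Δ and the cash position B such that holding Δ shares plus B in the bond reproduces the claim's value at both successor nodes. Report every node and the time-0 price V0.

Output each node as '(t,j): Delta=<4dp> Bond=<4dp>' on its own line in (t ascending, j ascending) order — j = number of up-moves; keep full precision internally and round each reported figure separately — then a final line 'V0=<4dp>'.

Risk-neutral probability p* = (R−d)/(u−d) = (1.13−0.76)/(1.17−0.76) = 0.9024.
Terminal payoffs: V(1,0)=0.0000, V(1,1)=139.2300
  t=0,j=0: stock 119.0000 → up 139.2300 (V=139.2300), down 90.4400 (V=0.0000). Price 111.1917; hedge Δ=2.8537, bond B=-228.3937.
Self-financing check: at every node Δ·S+B equals the discounted successor values.

(0,0): Delta=2.8537 Bond=-228.3937
V0=111.1917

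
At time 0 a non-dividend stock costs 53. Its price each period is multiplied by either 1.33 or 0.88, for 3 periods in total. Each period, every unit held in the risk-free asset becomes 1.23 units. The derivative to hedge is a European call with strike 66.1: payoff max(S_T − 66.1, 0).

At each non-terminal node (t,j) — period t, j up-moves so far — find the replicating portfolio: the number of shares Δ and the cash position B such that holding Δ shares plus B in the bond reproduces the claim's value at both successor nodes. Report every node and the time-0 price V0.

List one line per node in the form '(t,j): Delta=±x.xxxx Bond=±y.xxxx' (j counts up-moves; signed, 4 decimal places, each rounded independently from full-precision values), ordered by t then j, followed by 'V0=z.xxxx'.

Since d<R<u, set p* = (R−d)/(u−d) = 0.7778; price each node as the discounted p*-expectation of its children.
Payoff layer (t=3): V(3,0)=0.0000, V(3,1)=0.0000, V(3,2)=16.4015, V(3,3)=58.5898
  t=2,j=0: stock 41.0432 → up 54.5875 (V=0.0000), down 36.1180 (V=0.0000). Price 0.0000; hedge Δ=0.0000, bond B=0.0000.
  t=2,j=1: stock 62.0312 → up 82.5015 (V=16.4015), down 54.5875 (V=0.0000). Price 10.3713; hedge Δ=0.5876, bond B=-26.0765.
  t=2,j=2: stock 93.7517 → up 124.6898 (V=58.5898), down 82.5015 (V=16.4015). Price 40.0119; hedge Δ=1.0000, bond B=-53.7398.
  t=1,j=0: stock 46.6400 → up 62.0312 (V=10.3713), down 41.0432 (V=0.0000). Price 6.5582; hedge Δ=0.4942, bond B=-16.4892.
  t=1,j=1: stock 70.4900 → up 93.7517 (V=40.0119), down 62.0312 (V=10.3713). Price 27.1749; hedge Δ=0.9344, bond B=-38.6930.
  t=0,j=0: stock 53.0000 → up 70.4900 (V=27.1749), down 46.6400 (V=6.5582). Price 18.3686; hedge Δ=0.8644, bond B=-27.4462.
Self-financing check: at every node Δ·S+B equals the discounted successor values.

(0,0): Delta=0.8644 Bond=-27.4462
(1,0): Delta=0.4942 Bond=-16.4892
(1,1): Delta=0.9344 Bond=-38.6930
(2,0): Delta=0.0000 Bond=0.0000
(2,1): Delta=0.5876 Bond=-26.0765
(2,2): Delta=1.0000 Bond=-53.7398
V0=18.3686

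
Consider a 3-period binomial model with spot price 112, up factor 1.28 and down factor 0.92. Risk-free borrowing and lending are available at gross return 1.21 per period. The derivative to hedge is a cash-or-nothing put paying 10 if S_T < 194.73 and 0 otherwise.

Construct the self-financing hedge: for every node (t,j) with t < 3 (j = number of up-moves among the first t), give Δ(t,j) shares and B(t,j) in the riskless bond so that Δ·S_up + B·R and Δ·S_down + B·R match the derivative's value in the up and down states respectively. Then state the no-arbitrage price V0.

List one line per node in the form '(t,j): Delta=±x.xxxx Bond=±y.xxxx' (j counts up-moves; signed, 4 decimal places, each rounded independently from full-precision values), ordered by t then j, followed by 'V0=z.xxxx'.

(0,0): Delta=-0.1099 Bond=15.0057
(1,0): Delta=0.0000 Bond=6.8301
(1,1): Delta=-0.1290 Bond=20.8909
(2,0): Delta=0.0000 Bond=8.2645
(2,1): Delta=0.0000 Bond=8.2645
(2,2): Delta=-0.1514 Bond=29.3848
V0=2.6940

The replicating-portfolio and risk-neutral prices coincide; use p* = (1.21−0.92)/(1.28−0.92) = 0.8056 for the latter.
Terminal payoffs: V(3,0)=10.0000, V(3,1)=10.0000, V(3,2)=10.0000, V(3,3)=0.0000
  t=2,j=0: stock 94.7968 → up 121.3399 (V=10.0000), down 87.2131 (V=10.0000). Price 8.2645; hedge Δ=0.0000, bond B=8.2645.
  t=2,j=1: stock 131.8912 → up 168.8207 (V=10.0000), down 121.3399 (V=10.0000). Price 8.2645; hedge Δ=0.0000, bond B=8.2645.
  t=2,j=2: stock 183.5008 → up 234.8810 (V=0.0000), down 168.8207 (V=10.0000). Price 1.6070; hedge Δ=-0.1514, bond B=29.3848.
  t=1,j=0: stock 103.0400 → up 131.8912 (V=8.2645), down 94.7968 (V=8.2645). Price 6.8301; hedge Δ=0.0000, bond B=6.8301.
  t=1,j=1: stock 143.3600 → up 183.5008 (V=1.6070), down 131.8912 (V=8.2645). Price 2.3979; hedge Δ=-0.1290, bond B=20.8909.
  t=0,j=0: stock 112.0000 → up 143.3600 (V=2.3979), down 103.0400 (V=6.8301). Price 2.6940; hedge Δ=-0.1099, bond B=15.0057.
The time-0 hedge costs 2.6940, which is the no-arbitrage price.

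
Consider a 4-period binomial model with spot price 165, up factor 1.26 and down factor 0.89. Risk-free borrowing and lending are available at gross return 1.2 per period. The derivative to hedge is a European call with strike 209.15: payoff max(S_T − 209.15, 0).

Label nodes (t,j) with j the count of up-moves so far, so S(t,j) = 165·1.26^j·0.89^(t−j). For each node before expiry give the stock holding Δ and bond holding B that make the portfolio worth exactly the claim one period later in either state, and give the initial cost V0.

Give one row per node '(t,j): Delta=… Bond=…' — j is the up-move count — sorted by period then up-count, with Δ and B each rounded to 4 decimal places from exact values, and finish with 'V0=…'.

(0,0): Delta=0.9547 Bond=-92.8375
(1,0): Delta=0.7591 Bond=-82.6726
(1,1): Delta=0.9815 Bond=-116.9661
(2,0): Delta=0.0000 Bond=0.0000
(2,1): Delta=0.8628 Bond=-118.4085
(2,2): Delta=0.9977 Bond=-144.6079
(3,0): Delta=0.0000 Bond=0.0000
(3,1): Delta=0.0000 Bond=0.0000
(3,2): Delta=0.9808 Bond=-169.5915
(3,3): Delta=1.0000 Bond=-174.2917
V0=64.6918

The replicating-portfolio and risk-neutral prices coincide; use p* = (1.2−0.89)/(1.26−0.89) = 0.8378 for the latter.
At expiry t=4: V(4,0)=0.0000, V(4,1)=0.0000, V(4,2)=0.0000, V(4,3)=84.6052, V(4,4)=206.7282
(3,0): S=116.3199. Δ = (V_up−V_dn)/(S_up−S_dn) = (0.0000−0.0000)/(146.5631−103.5247) = 0.0000. V = [p*·0.0000 + (1−p*)·0.0000]/1.2 = 0.0000. B = V − Δ·S = 0.0000.
(3,1): S=164.6776. Δ = (V_up−V_dn)/(S_up−S_dn) = (0.0000−0.0000)/(207.4938−146.5631) = 0.0000. V = [p*·0.0000 + (1−p*)·0.0000]/1.2 = 0.0000. B = V − Δ·S = 0.0000.
(3,2): S=233.1391. Δ = (V_up−V_dn)/(S_up−S_dn) = (84.6052−0.0000)/(293.7552−207.4938) = 0.9808. V = [p*·84.6052 + (1−p*)·0.0000]/1.2 = 59.0712. B = V − Δ·S = -169.5915.
(3,3): S=330.0620. Δ = (V_up−V_dn)/(S_up−S_dn) = (206.7282−84.6052)/(415.8782−293.7552) = 1.0000. V = [p*·206.7282 + (1−p*)·84.6052]/1.2 = 155.7704. B = V − Δ·S = -174.2917.
(2,0): S=130.6965. Δ = (V_up−V_dn)/(S_up−S_dn) = (0.0000−0.0000)/(164.6776−116.3199) = 0.0000. V = [p*·0.0000 + (1−p*)·0.0000]/1.2 = 0.0000. B = V − Δ·S = 0.0000.
(2,1): S=185.0310. Δ = (V_up−V_dn)/(S_up−S_dn) = (59.0712−0.0000)/(233.1391−164.6776) = 0.8628. V = [p*·59.0712 + (1−p*)·0.0000]/1.2 = 41.2434. B = V − Δ·S = -118.4085.
(2,2): S=261.9540. Δ = (V_up−V_dn)/(S_up−S_dn) = (155.7704−59.0712)/(330.0620−233.1391) = 0.9977. V = [p*·155.7704 + (1−p*)·59.0712]/1.2 = 116.7412. B = V − Δ·S = -144.6079.
(1,0): S=146.8500. Δ = (V_up−V_dn)/(S_up−S_dn) = (41.2434−0.0000)/(185.0310−130.6965) = 0.7591. V = [p*·41.2434 + (1−p*)·0.0000]/1.2 = 28.7961. B = V − Δ·S = -82.6726.
(1,1): S=207.9000. Δ = (V_up−V_dn)/(S_up−S_dn) = (116.7412−41.2434)/(261.9540−185.0310) = 0.9815. V = [p*·116.7412 + (1−p*)·41.2434]/1.2 = 87.0819. B = V − Δ·S = -116.9661.
(0,0): S=165.0000. Δ = (V_up−V_dn)/(S_up−S_dn) = (87.0819−28.7961)/(207.9000−146.8500) = 0.9547. V = [p*·87.0819 + (1−p*)·28.7961]/1.2 = 64.6918. B = V − Δ·S = -92.8375.
Each (Δ,B) replicates both successor values, so the strategy is self-financing and V0 is arbitrage-free.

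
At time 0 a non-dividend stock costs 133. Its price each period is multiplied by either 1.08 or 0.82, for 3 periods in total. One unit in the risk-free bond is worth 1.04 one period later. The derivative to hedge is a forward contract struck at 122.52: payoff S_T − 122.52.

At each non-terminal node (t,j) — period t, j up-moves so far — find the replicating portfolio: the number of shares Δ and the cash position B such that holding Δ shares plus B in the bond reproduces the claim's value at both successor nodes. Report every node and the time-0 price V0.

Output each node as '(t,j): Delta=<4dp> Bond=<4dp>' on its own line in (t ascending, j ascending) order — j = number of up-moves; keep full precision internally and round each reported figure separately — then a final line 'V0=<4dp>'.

Under the risk-neutral measure, an up-move has probability p* = (R−d)/(u−d) = 0.8462 and values discount at R = 1.04.
Terminal payoffs: V(3,0)=-49.1881, V(3,1)=-25.9365, V(3,2)=4.6876, V(3,3)=45.0217
(2,0): S=89.4292. Δ = (V_up−V_dn)/(S_up−S_dn) = (-25.9365−-49.1881)/(96.5835−73.3319) = 1.0000. V = [p*·-25.9365 + (1−p*)·-49.1881]/1.04 = -28.3785. B = V − Δ·S = -117.8077.
(2,1): S=117.7848. Δ = (V_up−V_dn)/(S_up−S_dn) = (4.6876−-25.9365)/(127.2076−96.5835) = 1.0000. V = [p*·4.6876 + (1−p*)·-25.9365]/1.04 = -0.0229. B = V − Δ·S = -117.8077.
(2,2): S=155.1312. Δ = (V_up−V_dn)/(S_up−S_dn) = (45.0217−4.6876)/(167.5417−127.2076) = 1.0000. V = [p*·45.0217 + (1−p*)·4.6876]/1.04 = 37.3235. B = V − Δ·S = -117.8077.
(1,0): S=109.0600. Δ = (V_up−V_dn)/(S_up−S_dn) = (-0.0229−-28.3785)/(117.7848−89.4292) = 1.0000. V = [p*·-0.0229 + (1−p*)·-28.3785]/1.04 = -4.2166. B = V − Δ·S = -113.2766.
(1,1): S=143.6400. Δ = (V_up−V_dn)/(S_up−S_dn) = (37.3235−-0.0229)/(155.1312−117.7848) = 1.0000. V = [p*·37.3235 + (1−p*)·-0.0229]/1.04 = 30.3634. B = V − Δ·S = -113.2766.
(0,0): S=133.0000. Δ = (V_up−V_dn)/(S_up−S_dn) = (30.3634−-4.2166)/(143.6400−109.0600) = 1.0000. V = [p*·30.3634 + (1−p*)·-4.2166]/1.04 = 24.0802. B = V − Δ·S = -108.9198.
The time-0 hedge costs 24.0802, which is the no-arbitrage price.

(0,0): Delta=1.0000 Bond=-108.9198
(1,0): Delta=1.0000 Bond=-113.2766
(1,1): Delta=1.0000 Bond=-113.2766
(2,0): Delta=1.0000 Bond=-117.8077
(2,1): Delta=1.0000 Bond=-117.8077
(2,2): Delta=1.0000 Bond=-117.8077
V0=24.0802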